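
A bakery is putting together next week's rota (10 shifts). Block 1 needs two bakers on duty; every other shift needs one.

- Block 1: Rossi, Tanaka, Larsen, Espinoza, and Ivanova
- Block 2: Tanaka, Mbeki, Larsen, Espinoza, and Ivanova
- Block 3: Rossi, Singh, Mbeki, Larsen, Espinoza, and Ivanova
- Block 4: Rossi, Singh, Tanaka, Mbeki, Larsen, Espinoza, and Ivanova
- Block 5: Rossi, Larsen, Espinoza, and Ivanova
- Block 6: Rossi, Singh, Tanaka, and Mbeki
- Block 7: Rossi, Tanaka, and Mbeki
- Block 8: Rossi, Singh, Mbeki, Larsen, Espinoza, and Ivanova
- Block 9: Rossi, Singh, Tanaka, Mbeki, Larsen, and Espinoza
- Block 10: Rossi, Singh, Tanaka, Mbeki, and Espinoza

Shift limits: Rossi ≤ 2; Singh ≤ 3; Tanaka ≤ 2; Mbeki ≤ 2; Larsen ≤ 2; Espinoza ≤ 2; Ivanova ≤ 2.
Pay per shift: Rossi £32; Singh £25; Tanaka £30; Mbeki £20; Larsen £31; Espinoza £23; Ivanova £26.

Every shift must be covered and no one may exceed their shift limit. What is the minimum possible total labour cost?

Picking the cheapest available baker for each shift independently would cost £232, but that ignores the shift limits.
An optimal schedule: Block 1→Ivanova+Tanaka, Block 2→Espinoza, Block 3→Singh, Block 4→Ivanova, Block 5→Espinoza, Block 6→Mbeki, Block 7→Mbeki, Block 8→Singh, Block 9→Tanaka, Block 10→Singh.
Total: 26 + 30 + 23 + 25 + 26 + 23 + 20 + 20 + 25 + 30 + 25 = £273.

£273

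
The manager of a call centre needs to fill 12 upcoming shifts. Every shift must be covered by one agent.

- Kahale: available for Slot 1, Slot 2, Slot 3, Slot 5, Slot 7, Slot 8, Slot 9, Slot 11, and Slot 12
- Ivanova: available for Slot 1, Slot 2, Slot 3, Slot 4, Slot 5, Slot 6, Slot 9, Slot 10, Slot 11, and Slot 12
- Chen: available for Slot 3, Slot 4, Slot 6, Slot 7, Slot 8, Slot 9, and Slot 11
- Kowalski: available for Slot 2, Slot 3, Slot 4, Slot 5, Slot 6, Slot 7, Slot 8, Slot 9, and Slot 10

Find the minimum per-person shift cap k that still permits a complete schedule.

3

With 4 agents and 12 worker-slots to fill, someone must work at least ⌈12/4⌉ = 3 shifts, so k ≥ 3.
k = 3 works: Slot 1→Kahale, Slot 2→Kahale, Slot 3→Kowalski, Slot 4→Ivanova, Slot 5→Ivanova, Slot 6→Chen, Slot 7→Chen, Slot 8→Kowalski, Slot 9→Kowalski, Slot 10→Ivanova, Slot 11→Chen, Slot 12→Kahale.
Loads: Kahale 3, Ivanova 3, Chen 3, Kowalski 3 — all ≤ 3.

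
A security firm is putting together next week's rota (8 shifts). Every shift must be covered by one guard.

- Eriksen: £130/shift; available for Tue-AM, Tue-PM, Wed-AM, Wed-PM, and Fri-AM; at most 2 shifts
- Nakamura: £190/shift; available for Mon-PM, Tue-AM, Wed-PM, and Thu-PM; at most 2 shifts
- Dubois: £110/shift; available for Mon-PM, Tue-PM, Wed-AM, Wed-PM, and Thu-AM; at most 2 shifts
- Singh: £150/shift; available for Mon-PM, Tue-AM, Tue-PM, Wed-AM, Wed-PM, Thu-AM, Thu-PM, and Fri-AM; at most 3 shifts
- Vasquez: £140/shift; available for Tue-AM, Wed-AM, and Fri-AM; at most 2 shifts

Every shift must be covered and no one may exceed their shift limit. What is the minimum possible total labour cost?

£1060

Picking the cheapest available guard for each shift independently would cost £960, but that ignores the shift limits.
An optimal schedule: Mon-PM→Dubois, Tue-AM→Vasquez, Tue-PM→Eriksen, Wed-AM→Vasquez, Wed-PM→Singh, Thu-AM→Dubois, Thu-PM→Singh, Fri-AM→Eriksen.
Total: 110 + 140 + 130 + 140 + 150 + 110 + 150 + 130 = £1060.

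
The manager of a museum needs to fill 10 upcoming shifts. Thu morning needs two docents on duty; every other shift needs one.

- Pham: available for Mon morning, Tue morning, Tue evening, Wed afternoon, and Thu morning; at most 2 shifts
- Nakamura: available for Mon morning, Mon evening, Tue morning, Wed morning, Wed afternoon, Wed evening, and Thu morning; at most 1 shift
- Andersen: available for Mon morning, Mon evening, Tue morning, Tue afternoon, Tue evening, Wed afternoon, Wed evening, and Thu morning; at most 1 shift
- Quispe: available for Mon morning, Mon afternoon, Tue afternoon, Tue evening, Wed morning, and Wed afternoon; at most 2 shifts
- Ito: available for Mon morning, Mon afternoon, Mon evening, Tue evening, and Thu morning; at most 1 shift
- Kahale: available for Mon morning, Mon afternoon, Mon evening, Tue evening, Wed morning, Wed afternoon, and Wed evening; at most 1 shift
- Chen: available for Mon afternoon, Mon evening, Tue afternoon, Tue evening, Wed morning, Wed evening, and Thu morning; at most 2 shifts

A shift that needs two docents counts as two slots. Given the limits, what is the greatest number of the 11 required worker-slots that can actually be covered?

Total capacity across all docents is 2+1+1+2+1+1+2 = 10, and 11 slots are needed, so at most 10 can be filled.
An assignment achieving 10: Mon morning→Quispe, Mon afternoon→Quispe, Mon evening→Ito, Tue morning→Pham, Tue afternoon→Andersen, Tue evening→Chen, Wed morning→Nakamura, Wed afternoon→Pham, Wed evening→Kahale, Thu morning→Chen.
Loads: Pham 2/2, Nakamura 1/1, Andersen 1/1, Quispe 2/2, Ito 1/1, Kahale 1/1, Chen 2/2.

10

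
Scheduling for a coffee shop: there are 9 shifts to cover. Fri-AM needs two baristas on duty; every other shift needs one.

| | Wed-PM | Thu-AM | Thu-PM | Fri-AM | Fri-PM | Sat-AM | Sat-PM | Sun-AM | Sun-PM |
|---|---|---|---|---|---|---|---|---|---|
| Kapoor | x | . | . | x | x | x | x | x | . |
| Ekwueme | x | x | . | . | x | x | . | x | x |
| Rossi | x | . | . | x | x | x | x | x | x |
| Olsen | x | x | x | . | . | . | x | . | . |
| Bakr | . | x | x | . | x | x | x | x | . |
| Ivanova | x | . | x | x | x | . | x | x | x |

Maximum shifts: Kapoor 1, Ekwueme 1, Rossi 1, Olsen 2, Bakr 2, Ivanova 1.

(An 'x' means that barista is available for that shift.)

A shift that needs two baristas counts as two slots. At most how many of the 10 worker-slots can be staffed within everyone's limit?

Total capacity across all baristas is 1+1+1+2+2+1 = 8, and 10 slots are needed, so at most 8 can be filled.
An assignment achieving 8: Wed-PM→Olsen, Thu-AM→Ekwueme, Thu-PM→Olsen, Fri-AM→Kapoor+Rossi, Fri-PM→Bakr, Sat-AM→Bakr, Sun-PM→Ivanova.
Loads: Kapoor 1/1, Ekwueme 1/1, Rossi 1/1, Olsen 2/2, Bakr 2/2, Ivanova 1/1.

8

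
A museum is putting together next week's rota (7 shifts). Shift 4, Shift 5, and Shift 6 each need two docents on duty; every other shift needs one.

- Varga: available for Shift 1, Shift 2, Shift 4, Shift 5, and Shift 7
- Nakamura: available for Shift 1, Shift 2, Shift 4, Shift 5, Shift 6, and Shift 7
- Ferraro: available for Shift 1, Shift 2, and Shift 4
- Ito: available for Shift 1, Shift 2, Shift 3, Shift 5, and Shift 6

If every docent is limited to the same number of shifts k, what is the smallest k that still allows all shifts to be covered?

With 4 docents and 10 worker-slots to fill, someone must work at least ⌈10/4⌉ = 3 shifts, so k ≥ 3.
k = 3 works: Shift 1→Ferraro, Shift 2→Ferraro, Shift 3→Ito, Shift 4→Varga+Nakamura, Shift 5→Varga+Nakamura, Shift 6→Nakamura+Ito, Shift 7→Varga.
Loads: Varga 3, Nakamura 3, Ferraro 2, Ito 2 — all ≤ 3.

3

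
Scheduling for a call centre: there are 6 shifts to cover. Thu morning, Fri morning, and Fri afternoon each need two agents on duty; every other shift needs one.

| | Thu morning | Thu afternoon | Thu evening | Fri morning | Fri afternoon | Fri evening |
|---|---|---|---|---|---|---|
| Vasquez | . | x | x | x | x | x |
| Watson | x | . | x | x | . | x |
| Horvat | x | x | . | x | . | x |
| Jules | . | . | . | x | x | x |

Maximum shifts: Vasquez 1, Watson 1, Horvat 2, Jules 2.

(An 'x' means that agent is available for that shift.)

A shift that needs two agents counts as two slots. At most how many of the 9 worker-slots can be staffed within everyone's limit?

Total capacity across all agents is 1+1+2+2 = 6, and 9 slots are needed, so at most 6 can be filled.
An assignment achieving 6: Thu morning→Watson+Horvat, Thu afternoon→Vasquez, Fri morning→Horvat+Jules, Fri afternoon→Jules.
Loads: Vasquez 1/1, Watson 1/1, Horvat 2/2, Jules 2/2.

6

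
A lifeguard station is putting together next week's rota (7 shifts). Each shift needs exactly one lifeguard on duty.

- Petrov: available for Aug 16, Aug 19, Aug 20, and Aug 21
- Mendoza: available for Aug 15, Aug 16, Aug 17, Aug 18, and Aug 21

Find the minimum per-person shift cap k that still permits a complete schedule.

4

With 2 lifeguards and 7 worker-slots to fill, someone must work at least ⌈7/2⌉ = 4 shifts, so k ≥ 4.
k = 4 works: Aug 15→Mendoza, Aug 16→Petrov, Aug 17→Mendoza, Aug 18→Mendoza, Aug 19→Petrov, Aug 20→Petrov, Aug 21→Petrov.
Loads: Petrov 4, Mendoza 3 — all ≤ 4.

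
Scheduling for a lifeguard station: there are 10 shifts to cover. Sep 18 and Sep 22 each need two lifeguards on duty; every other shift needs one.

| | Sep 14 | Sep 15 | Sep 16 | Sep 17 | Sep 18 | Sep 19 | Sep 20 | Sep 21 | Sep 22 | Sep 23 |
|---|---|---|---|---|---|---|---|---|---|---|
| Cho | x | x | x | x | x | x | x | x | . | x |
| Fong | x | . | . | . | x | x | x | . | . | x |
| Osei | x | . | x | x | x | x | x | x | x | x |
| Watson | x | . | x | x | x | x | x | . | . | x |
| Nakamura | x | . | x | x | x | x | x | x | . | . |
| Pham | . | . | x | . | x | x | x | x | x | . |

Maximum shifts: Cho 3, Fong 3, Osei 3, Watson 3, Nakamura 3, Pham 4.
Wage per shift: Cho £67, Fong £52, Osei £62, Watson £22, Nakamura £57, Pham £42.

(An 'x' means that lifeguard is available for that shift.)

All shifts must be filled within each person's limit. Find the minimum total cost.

Sep 15 can only be covered by Cho, so that assignment is forced.
Sep 22 can only be covered by Osei and Pham, so that assignment is forced.
Picking the cheapest available lifeguard for each shift independently would cost £409, but that ignores the shift limits.
An optimal schedule: Sep 14→Watson, Sep 15→Cho, Sep 16→Pham, Sep 17→Watson, Sep 18→Pham+Fong, Sep 19→Fong, Sep 20→Fong, Sep 21→Pham, Sep 22→Pham+Osei, Sep 23→Watson.
Total: 22 + 67 + 42 + 22 + 42 + 52 + 52 + 52 + 42 + 42 + 62 + 22 = £519.

£519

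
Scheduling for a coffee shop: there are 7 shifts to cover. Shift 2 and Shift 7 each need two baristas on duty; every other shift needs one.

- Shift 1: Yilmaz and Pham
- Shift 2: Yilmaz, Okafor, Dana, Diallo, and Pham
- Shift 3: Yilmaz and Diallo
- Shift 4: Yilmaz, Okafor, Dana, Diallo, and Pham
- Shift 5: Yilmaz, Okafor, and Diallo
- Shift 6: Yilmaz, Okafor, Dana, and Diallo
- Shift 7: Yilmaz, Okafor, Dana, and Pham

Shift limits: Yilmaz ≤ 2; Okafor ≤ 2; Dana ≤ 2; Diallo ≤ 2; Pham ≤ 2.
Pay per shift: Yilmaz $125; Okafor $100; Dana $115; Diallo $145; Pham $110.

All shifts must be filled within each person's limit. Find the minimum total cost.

$1045

Picking the cheapest available barista for each shift independently would cost $955, but that ignores the shift limits.
An optimal schedule: Shift 1→Yilmaz, Shift 2→Diallo+Pham, Shift 3→Yilmaz, Shift 4→Dana, Shift 5→Okafor, Shift 6→Okafor, Shift 7→Dana+Pham.
Total: 125 + 145 + 110 + 125 + 115 + 100 + 100 + 115 + 110 = $1045.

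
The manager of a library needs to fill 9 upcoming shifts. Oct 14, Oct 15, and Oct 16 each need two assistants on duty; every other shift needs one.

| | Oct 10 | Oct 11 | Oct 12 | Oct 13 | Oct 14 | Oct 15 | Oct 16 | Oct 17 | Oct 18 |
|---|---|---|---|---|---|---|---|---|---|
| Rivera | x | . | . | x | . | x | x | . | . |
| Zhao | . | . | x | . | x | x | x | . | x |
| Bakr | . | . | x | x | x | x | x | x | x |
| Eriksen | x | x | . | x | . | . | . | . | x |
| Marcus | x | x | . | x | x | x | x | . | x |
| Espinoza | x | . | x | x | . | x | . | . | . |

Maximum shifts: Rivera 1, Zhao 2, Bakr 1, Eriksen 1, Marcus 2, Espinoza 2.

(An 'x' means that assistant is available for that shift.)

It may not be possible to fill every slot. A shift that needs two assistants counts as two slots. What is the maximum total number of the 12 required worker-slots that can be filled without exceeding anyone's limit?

Total capacity across all assistants is 1+2+1+1+2+2 = 9, and 12 slots are needed, so at most 9 can be filled.
An assignment achieving 9: Oct 10→Rivera, Oct 11→Eriksen, Oct 12→Zhao, Oct 13→Espinoza, Oct 14→Zhao+Marcus, Oct 15→Espinoza, Oct 16→Marcus, Oct 17→Bakr.
Loads: Rivera 1/1, Zhao 2/2, Bakr 1/1, Eriksen 1/1, Marcus 2/2, Espinoza 2/2.

9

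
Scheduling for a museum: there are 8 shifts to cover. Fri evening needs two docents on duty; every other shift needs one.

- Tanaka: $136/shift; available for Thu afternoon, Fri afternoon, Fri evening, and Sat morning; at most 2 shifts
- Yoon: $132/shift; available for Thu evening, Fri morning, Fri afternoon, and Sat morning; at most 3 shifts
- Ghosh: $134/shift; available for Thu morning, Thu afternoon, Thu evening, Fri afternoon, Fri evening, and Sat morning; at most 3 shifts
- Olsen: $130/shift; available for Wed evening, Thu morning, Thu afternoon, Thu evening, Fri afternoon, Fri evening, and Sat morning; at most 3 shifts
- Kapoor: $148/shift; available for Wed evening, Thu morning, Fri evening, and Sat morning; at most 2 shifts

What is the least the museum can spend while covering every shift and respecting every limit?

$1188

Fri morning can only be covered by Yoon, so that assignment is forced.
Picking the cheapest available docent for each shift independently would cost $1176, but that ignores the shift limits.
An optimal schedule: Wed evening→Olsen, Thu morning→Olsen, Thu afternoon→Ghosh, Thu evening→Yoon, Fri morning→Yoon, Fri afternoon→Yoon, Fri evening→Olsen+Ghosh, Sat morning→Ghosh.
Total: 130 + 130 + 134 + 132 + 132 + 132 + 130 + 134 + 134 = $1188.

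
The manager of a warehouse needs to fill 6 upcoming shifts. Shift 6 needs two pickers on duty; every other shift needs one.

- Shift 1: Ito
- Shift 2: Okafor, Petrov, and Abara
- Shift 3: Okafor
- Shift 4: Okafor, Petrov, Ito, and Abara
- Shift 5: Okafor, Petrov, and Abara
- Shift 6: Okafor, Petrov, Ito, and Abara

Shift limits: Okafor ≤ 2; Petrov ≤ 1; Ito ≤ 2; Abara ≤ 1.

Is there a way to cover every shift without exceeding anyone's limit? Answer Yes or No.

No

Total capacity is 2+1+2+1 = 6 but 7 worker-slots are needed — infeasible.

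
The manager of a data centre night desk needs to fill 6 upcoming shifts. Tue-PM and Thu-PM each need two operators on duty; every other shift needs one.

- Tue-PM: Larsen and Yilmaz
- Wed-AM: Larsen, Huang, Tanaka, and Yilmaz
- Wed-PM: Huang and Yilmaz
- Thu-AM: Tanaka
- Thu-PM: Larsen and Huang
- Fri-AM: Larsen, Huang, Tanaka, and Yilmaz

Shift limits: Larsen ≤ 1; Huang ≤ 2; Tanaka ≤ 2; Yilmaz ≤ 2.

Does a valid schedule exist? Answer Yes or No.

Shifts {Tue-PM, Thu-PM} need 4 worker-slots in total, but the operators available for any of those shifts (Larsen, Huang, and Yilmaz) can supply at most 3 among them. So no valid schedule exists.

No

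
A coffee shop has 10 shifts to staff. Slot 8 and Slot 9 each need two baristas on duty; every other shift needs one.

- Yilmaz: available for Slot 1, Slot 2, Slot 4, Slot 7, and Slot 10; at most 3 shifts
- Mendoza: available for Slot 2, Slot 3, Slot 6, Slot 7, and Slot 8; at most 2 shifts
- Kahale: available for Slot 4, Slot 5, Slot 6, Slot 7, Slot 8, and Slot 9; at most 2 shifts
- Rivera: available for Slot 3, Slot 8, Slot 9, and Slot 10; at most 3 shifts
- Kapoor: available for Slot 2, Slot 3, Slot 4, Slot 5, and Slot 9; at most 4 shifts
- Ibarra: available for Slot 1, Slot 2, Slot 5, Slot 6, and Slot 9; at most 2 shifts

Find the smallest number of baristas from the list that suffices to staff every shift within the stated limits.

4

12 slots to fill and no one can take more than 4, so at least ⌈12/4⌉ = 3 baristas are needed.
Any 3 baristas together have capacity at most 4+3+3 = 10 < 12 slots, so 3 can never suffice.
Yilmaz, Mendoza, Rivera, and Kapoor alone can cover everything: Slot 1→Yilmaz, Slot 2→Kapoor, Slot 3→Kapoor, Slot 4→Yilmaz, Slot 5→Kapoor, Slot 6→Mendoza, Slot 7→Yilmaz, Slot 8→Mendoza+Rivera, Slot 9→Rivera+Kapoor, Slot 10→Rivera.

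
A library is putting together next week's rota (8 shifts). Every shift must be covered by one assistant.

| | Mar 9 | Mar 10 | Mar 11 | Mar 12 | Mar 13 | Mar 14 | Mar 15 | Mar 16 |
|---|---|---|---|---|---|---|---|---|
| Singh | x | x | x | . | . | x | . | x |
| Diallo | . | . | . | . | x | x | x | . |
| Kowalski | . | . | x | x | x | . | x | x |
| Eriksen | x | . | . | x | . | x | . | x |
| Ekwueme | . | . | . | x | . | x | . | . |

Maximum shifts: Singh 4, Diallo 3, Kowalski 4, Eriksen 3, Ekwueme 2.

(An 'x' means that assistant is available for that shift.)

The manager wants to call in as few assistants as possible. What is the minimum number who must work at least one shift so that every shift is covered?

8 slots to fill and no one can take more than 4, so at least ⌈8/4⌉ = 2 assistants are needed.
Singh and Kowalski alone can cover everything: Mar 9→Singh, Mar 10→Singh, Mar 11→Singh, Mar 12→Kowalski, Mar 13→Kowalski, Mar 14→Singh, Mar 15→Kowalski, Mar 16→Kowalski.

2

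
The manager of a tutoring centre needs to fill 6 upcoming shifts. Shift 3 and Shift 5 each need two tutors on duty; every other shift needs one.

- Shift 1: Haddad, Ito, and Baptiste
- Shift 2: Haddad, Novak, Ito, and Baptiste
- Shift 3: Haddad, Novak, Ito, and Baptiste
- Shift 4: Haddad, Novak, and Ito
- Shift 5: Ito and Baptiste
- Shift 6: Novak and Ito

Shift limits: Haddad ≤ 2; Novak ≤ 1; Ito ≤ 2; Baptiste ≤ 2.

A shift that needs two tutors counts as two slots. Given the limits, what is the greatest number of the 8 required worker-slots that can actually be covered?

Total capacity across all tutors is 2+1+2+2 = 7, and 8 slots are needed, so at most 7 can be filled.
An assignment achieving 7: Shift 1→Haddad, Shift 2→Ito, Shift 3→Baptiste, Shift 4→Haddad, Shift 5→Ito+Baptiste, Shift 6→Novak.
Loads: Haddad 2/2, Novak 1/1, Ito 2/2, Baptiste 2/2.

7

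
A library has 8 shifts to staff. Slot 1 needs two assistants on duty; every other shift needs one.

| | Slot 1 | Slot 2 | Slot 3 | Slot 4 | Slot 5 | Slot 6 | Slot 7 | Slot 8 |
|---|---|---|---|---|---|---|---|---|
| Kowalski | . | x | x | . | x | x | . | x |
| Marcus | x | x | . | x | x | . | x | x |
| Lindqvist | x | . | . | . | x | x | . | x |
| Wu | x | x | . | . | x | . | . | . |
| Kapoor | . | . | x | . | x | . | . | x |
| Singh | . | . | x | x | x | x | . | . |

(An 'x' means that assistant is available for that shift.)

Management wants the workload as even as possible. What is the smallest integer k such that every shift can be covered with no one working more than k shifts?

2

With 6 assistants and 9 worker-slots to fill, someone must work at least ⌈9/6⌉ = 2 shifts, so k ≥ 2.
k = 2 works: Slot 1→Lindqvist+Wu, Slot 2→Kowalski, Slot 3→Kowalski, Slot 4→Marcus, Slot 5→Wu, Slot 6→Lindqvist, Slot 7→Marcus, Slot 8→Kapoor.
Loads: Kowalski 2, Marcus 2, Lindqvist 2, Wu 2, Kapoor 1, Singh 0 — all ≤ 2.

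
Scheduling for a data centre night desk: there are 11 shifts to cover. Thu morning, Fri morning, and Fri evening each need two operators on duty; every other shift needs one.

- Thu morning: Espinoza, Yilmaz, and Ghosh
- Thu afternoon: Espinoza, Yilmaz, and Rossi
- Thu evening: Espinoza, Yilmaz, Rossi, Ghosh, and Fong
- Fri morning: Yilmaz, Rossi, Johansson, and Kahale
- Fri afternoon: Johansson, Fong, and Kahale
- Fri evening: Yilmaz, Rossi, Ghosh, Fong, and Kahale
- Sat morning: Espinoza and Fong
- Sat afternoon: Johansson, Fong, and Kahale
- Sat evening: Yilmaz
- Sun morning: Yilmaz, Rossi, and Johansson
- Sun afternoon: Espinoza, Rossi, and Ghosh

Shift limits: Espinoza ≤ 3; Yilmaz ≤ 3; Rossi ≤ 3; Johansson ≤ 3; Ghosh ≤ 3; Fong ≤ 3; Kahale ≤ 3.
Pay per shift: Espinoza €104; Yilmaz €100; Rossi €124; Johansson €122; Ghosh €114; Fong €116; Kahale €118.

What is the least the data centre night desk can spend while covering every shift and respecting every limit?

Sat evening can only be covered by Yilmaz, so that assignment is forced.
Picking the cheapest available operator for each shift independently would cost €1476, but that ignores the shift limits.
An optimal schedule: Thu morning→Espinoza+Ghosh, Thu afternoon→Espinoza, Thu evening→Ghosh, Fri morning→Yilmaz+Kahale, Fri afternoon→Fong, Fri evening→Fong+Kahale, Sat morning→Espinoza, Sat afternoon→Fong, Sat evening→Yilmaz, Sun morning→Yilmaz, Sun afternoon→Ghosh.
Total: 104 + 114 + 104 + 114 + 100 + 118 + 116 + 116 + 118 + 104 + 116 + 100 + 100 + 114 = €1538.

€1538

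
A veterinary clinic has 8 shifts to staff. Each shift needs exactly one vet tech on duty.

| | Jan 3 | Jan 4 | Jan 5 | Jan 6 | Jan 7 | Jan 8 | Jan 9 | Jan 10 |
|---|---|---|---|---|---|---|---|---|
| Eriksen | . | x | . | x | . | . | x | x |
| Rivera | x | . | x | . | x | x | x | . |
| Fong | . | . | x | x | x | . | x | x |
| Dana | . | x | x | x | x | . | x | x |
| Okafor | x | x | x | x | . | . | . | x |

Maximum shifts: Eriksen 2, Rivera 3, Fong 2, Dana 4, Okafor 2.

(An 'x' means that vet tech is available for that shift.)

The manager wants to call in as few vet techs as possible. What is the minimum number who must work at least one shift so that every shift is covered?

8 slots to fill and no one can take more than 4, so at least ⌈8/4⌉ = 2 vet techs are needed.
Any 2 vet techs together have capacity at most 4+3 = 7 < 8 slots, so 2 can never suffice.
Eriksen, Rivera, and Dana alone can cover everything: Jan 3→Rivera, Jan 4→Eriksen, Jan 5→Rivera, Jan 6→Eriksen, Jan 7→Dana, Jan 8→Rivera, Jan 9→Dana, Jan 10→Dana.

3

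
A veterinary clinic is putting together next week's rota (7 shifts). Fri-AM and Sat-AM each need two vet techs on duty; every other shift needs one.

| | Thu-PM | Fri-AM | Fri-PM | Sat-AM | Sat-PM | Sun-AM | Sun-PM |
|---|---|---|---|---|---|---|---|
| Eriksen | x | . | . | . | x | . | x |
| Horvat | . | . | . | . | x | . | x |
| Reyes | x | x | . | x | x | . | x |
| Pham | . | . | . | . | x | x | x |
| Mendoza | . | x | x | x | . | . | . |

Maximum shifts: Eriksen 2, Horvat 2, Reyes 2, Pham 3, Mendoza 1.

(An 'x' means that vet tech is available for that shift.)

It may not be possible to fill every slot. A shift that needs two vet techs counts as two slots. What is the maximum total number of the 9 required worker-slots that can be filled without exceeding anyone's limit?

7

Total capacity across all vet techs is 2+2+2+3+1 = 10, and 9 slots are needed, so at most 9 can be filled.
Shifts {Fri-AM, Fri-PM} need 3 slots but only Reyes and Mendoza are available for them, supplying at most 2 — so at least 1 slot must go unfilled.
An assignment achieving 7: Thu-PM→Eriksen, Fri-AM→Reyes, Fri-PM→Mendoza, Sat-AM→Reyes, Sat-PM→Eriksen, Sun-AM→Pham, Sun-PM→Horvat.
Loads: Eriksen 2/2, Horvat 1/2, Reyes 2/2, Pham 1/3, Mendoza 1/1.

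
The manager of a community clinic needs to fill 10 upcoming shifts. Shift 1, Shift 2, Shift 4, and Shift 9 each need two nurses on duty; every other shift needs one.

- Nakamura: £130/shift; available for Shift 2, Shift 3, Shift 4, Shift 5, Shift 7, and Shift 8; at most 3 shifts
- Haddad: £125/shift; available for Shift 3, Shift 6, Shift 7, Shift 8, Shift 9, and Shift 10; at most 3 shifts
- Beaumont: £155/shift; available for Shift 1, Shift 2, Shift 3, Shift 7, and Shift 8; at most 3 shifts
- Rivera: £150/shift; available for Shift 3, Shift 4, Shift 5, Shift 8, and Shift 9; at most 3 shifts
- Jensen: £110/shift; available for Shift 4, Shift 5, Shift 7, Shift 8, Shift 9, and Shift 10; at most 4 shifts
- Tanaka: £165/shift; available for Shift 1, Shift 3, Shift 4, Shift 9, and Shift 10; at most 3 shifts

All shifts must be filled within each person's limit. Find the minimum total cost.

£1830

Shift 1 can only be covered by Beaumont and Tanaka, so that assignment is forced.
Shift 2 can only be covered by Nakamura and Beaumont, so that assignment is forced.
Shift 6 can only be covered by Haddad, so that assignment is forced.
Picking the cheapest available nurse for each shift independently would cost £1770, but that ignores the shift limits.
An optimal schedule: Shift 1→Beaumont+Tanaka, Shift 2→Nakamura+Beaumont, Shift 3→Haddad, Shift 4→Jensen+Nakamura, Shift 5→Jensen, Shift 6→Haddad, Shift 7→Jensen, Shift 8→Nakamura, Shift 9→Haddad+Rivera, Shift 10→Jensen.
Total: 155 + 165 + 130 + 155 + 125 + 110 + 130 + 110 + 125 + 110 + 130 + 125 + 150 + 110 = £1830.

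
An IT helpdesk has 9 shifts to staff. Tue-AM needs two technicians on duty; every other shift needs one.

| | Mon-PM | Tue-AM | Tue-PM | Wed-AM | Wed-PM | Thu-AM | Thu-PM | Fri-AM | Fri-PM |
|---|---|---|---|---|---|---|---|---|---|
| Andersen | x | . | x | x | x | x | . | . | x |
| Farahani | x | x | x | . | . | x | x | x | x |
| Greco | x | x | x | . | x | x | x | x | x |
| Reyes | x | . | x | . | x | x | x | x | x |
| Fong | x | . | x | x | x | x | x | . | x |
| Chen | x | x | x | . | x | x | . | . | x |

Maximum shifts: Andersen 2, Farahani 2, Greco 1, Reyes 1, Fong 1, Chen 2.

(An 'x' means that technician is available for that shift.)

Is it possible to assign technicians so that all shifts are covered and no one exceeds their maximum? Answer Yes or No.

No

Total capacity is 2+2+1+1+1+2 = 9 but 10 worker-slots are needed — infeasible.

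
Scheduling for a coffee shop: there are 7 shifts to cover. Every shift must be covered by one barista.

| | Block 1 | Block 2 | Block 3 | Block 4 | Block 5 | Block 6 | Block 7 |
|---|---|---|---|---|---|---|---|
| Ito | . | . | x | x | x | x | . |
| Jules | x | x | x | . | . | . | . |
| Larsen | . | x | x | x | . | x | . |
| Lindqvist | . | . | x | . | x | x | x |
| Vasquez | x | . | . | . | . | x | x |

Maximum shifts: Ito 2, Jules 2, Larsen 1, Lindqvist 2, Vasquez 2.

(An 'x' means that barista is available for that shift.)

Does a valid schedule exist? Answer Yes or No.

Yes

One valid schedule: Block 1→Jules, Block 2→Jules, Block 3→Larsen, Block 4→Ito, Block 5→Ito, Block 6→Lindqvist, Block 7→Lindqvist.
Loads: Ito 2/2, Jules 2/2, Larsen 1/1, Lindqvist 2/2, Vasquez 0/2 — all within limits.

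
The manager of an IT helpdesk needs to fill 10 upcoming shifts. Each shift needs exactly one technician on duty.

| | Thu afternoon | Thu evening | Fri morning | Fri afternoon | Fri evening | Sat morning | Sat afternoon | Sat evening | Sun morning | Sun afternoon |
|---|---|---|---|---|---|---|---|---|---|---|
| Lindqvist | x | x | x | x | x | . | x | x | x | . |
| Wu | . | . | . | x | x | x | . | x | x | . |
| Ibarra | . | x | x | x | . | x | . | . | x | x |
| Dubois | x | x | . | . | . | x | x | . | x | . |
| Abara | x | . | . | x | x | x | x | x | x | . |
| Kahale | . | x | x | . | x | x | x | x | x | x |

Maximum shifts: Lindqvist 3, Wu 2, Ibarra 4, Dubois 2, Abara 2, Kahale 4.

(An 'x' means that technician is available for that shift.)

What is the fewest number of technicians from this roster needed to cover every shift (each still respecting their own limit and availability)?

3

10 slots to fill and no one can take more than 4, so at least ⌈10/4⌉ = 3 technicians are needed.
Lindqvist, Ibarra, and Kahale alone can cover everything: Thu afternoon→Lindqvist, Thu evening→Ibarra, Fri morning→Ibarra, Fri afternoon→Lindqvist, Fri evening→Lindqvist, Sat morning→Ibarra, Sat afternoon→Kahale, Sat evening→Kahale, Sun morning→Kahale, Sun afternoon→Ibarra.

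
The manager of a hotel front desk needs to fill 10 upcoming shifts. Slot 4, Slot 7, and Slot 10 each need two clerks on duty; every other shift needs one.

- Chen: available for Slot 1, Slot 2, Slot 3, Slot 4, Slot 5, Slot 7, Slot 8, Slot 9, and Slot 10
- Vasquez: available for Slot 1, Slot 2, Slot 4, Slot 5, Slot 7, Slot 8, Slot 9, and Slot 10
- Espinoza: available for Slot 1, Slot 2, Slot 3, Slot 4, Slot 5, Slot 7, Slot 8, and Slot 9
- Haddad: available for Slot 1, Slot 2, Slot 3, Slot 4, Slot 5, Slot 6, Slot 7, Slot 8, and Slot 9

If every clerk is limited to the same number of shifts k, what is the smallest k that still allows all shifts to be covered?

With 4 clerks and 13 worker-slots to fill, someone must work at least ⌈13/4⌉ = 4 shifts, so k ≥ 4.
k = 4 works: Slot 1→Chen, Slot 2→Chen, Slot 3→Chen, Slot 4→Espinoza+Haddad, Slot 5→Vasquez, Slot 6→Haddad, Slot 7→Espinoza+Haddad, Slot 8→Vasquez, Slot 9→Vasquez, Slot 10→Chen+Vasquez.
Loads: Chen 4, Vasquez 4, Espinoza 2, Haddad 3 — all ≤ 4.

4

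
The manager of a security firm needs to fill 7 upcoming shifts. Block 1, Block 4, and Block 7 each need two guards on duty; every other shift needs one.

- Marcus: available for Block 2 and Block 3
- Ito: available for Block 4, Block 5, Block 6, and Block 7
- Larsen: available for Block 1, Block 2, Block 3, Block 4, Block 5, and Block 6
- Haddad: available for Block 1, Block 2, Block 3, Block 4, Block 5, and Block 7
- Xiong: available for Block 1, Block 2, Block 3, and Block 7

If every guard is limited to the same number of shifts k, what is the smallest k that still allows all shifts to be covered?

2

With 5 guards and 10 worker-slots to fill, someone must work at least ⌈10/5⌉ = 2 shifts, so k ≥ 2.
k = 2 works: Block 1→Larsen+Xiong, Block 2→Marcus, Block 3→Marcus, Block 4→Ito+Larsen, Block 5→Haddad, Block 6→Ito, Block 7→Haddad+Xiong.
Loads: Marcus 2, Ito 2, Larsen 2, Haddad 2, Xiong 2 — all ≤ 2.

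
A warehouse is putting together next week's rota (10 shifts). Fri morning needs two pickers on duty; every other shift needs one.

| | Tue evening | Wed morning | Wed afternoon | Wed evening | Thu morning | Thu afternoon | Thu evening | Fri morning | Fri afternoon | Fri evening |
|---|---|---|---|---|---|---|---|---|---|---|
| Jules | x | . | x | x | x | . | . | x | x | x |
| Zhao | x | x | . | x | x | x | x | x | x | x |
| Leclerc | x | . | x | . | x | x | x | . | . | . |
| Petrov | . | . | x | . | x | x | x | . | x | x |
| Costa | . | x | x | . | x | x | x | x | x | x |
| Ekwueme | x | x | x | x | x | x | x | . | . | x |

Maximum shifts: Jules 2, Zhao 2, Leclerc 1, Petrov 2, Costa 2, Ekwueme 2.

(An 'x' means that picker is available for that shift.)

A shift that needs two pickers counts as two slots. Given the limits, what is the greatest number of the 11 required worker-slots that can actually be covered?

Total capacity across all pickers is 2+2+1+2+2+2 = 11, and 11 slots are needed, so at most 11 can be filled.
An assignment achieving 11: Tue evening→Leclerc, Wed morning→Zhao, Wed afternoon→Petrov, Wed evening→Jules, Thu morning→Ekwueme, Thu afternoon→Costa, Thu evening→Costa, Fri morning→Jules+Zhao, Fri afternoon→Petrov, Fri evening→Ekwueme.
Loads: Jules 2/2, Zhao 2/2, Leclerc 1/1, Petrov 2/2, Costa 2/2, Ekwueme 2/2.

11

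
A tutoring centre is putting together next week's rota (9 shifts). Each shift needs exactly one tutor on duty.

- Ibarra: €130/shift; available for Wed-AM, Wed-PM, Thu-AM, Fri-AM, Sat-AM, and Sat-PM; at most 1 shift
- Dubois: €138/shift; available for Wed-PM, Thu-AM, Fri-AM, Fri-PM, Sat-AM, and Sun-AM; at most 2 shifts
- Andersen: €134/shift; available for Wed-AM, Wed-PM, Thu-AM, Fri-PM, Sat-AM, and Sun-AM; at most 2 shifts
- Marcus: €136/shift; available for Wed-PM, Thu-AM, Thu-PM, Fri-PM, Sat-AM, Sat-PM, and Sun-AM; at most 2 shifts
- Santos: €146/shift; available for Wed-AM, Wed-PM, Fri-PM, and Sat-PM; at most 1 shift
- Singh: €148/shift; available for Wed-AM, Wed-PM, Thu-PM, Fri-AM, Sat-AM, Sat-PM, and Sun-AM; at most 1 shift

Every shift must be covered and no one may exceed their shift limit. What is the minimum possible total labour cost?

Picking the cheapest available tutor for each shift independently would cost €1184, but that ignores the shift limits.
An optimal schedule: Wed-AM→Andersen, Wed-PM→Santos, Thu-AM→Dubois, Thu-PM→Marcus, Fri-AM→Ibarra, Fri-PM→Dubois, Sat-AM→Singh, Sat-PM→Marcus, Sun-AM→Andersen.
Total: 134 + 146 + 138 + 136 + 130 + 138 + 148 + 136 + 134 = €1240.

€1240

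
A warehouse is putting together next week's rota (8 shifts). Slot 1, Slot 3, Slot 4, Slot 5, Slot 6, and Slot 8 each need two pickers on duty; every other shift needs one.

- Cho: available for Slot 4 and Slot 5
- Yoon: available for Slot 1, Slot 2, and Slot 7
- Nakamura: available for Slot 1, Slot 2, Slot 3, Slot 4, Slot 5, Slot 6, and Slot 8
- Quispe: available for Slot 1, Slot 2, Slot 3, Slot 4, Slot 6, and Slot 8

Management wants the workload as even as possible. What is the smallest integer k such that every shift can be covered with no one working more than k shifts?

With 4 pickers and 14 worker-slots to fill, someone must work at least ⌈14/4⌉ = 4 shifts, so k ≥ 4.
k = 4 is infeasible (exhaustive check).
k = 5 works: Slot 1→Yoon+Nakamura, Slot 2→Yoon, Slot 3→Nakamura+Quispe, Slot 4→Cho+Quispe, Slot 5→Cho+Nakamura, Slot 6→Nakamura+Quispe, Slot 7→Yoon, Slot 8→Nakamura+Quispe.
Loads: Cho 2, Yoon 3, Nakamura 5, Quispe 4 — all ≤ 5.

5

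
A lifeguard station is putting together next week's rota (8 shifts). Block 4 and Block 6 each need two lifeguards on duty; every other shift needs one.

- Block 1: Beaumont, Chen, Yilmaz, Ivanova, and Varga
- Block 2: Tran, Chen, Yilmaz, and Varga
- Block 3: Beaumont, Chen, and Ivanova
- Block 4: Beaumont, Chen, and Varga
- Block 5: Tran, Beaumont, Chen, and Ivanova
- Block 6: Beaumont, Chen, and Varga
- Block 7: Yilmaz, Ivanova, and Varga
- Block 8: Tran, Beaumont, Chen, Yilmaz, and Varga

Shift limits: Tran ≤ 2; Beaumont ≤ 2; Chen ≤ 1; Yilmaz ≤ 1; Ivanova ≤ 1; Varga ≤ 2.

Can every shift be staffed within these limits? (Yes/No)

No

Total capacity is 2+2+1+1+1+2 = 9 but 10 worker-slots are needed — infeasible.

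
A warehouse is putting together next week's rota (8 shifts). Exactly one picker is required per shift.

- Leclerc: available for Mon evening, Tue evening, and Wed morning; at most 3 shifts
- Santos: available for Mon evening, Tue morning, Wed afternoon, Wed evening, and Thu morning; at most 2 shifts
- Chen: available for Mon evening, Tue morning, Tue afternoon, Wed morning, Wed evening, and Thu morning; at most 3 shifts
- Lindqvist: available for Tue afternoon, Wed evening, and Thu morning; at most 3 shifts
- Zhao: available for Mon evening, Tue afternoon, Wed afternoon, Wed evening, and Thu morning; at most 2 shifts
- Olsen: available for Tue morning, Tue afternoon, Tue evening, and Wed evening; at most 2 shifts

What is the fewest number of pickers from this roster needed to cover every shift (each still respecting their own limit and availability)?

8 slots to fill and no one can take more than 3, so at least ⌈8/3⌉ = 3 pickers are needed.
Leclerc, Santos, and Chen alone can cover everything: Mon evening→Leclerc, Tue morning→Santos, Tue afternoon→Chen, Tue evening→Leclerc, Wed morning→Leclerc, Wed afternoon→Santos, Wed evening→Chen, Thu morning→Chen.

3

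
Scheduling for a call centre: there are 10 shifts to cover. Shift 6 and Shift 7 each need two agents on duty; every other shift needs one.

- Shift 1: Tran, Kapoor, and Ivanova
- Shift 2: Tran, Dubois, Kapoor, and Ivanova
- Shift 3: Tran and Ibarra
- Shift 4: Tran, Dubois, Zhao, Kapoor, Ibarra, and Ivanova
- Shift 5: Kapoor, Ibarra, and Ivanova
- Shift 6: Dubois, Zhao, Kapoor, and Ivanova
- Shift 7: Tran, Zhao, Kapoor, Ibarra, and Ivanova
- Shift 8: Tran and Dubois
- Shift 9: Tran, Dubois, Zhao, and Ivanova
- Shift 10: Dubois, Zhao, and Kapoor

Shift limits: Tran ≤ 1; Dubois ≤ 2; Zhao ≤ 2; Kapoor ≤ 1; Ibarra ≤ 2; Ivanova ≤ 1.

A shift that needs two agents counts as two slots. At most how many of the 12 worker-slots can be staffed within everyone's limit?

9

Total capacity across all agents is 1+2+2+1+2+1 = 9, and 12 slots are needed, so at most 9 can be filled.
An assignment achieving 9: Shift 1→Kapoor, Shift 2→Ivanova, Shift 3→Tran, Shift 5→Ibarra, Shift 6→Zhao, Shift 7→Ibarra, Shift 8→Dubois, Shift 9→Zhao, Shift 10→Dubois.
Loads: Tran 1/1, Dubois 2/2, Zhao 2/2, Kapoor 1/1, Ibarra 2/2, Ivanova 1/1.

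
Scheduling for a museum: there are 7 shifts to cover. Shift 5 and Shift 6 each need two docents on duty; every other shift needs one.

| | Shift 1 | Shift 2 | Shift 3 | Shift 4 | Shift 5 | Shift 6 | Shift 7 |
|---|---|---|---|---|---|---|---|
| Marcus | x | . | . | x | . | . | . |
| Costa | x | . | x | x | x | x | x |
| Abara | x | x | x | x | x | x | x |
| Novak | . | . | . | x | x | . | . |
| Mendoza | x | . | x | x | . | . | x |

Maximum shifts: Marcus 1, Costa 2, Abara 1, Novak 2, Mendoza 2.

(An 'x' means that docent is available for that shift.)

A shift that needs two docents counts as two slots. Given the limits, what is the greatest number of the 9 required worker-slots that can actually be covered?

8

Total capacity across all docents is 1+2+1+2+2 = 8, and 9 slots are needed, so at most 8 can be filled.
An assignment achieving 8: Shift 1→Marcus, Shift 2→Abara, Shift 3→Mendoza, Shift 4→Novak, Shift 5→Costa+Novak, Shift 6→Costa, Shift 7→Mendoza.
Loads: Marcus 1/1, Costa 2/2, Abara 1/1, Novak 2/2, Mendoza 2/2.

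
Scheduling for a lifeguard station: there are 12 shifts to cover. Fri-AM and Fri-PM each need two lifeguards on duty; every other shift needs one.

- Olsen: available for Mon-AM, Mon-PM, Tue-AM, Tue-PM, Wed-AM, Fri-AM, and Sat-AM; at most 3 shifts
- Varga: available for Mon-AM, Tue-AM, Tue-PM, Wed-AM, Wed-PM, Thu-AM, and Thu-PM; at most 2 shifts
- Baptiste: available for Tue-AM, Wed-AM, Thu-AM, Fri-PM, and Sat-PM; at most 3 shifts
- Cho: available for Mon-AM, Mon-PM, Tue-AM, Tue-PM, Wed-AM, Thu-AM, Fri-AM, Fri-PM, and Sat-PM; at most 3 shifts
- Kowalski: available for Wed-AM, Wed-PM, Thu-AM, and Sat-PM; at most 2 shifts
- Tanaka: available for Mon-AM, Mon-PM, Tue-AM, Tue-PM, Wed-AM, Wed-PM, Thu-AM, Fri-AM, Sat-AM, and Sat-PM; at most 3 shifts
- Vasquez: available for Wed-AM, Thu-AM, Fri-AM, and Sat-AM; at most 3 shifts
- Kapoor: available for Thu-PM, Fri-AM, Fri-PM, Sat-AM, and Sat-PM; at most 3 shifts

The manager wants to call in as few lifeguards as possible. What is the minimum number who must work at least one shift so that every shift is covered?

5

14 slots to fill and no one can take more than 3, so at least ⌈14/3⌉ = 5 lifeguards are needed.
Olsen, Varga, Baptiste, Cho, and Tanaka alone can cover everything: Mon-AM→Cho, Mon-PM→Olsen, Tue-AM→Tanaka, Tue-PM→Tanaka, Wed-AM→Tanaka, Wed-PM→Varga, Thu-AM→Baptiste, Thu-PM→Varga, Fri-AM→Olsen+Cho, Fri-PM→Baptiste+Cho, Sat-AM→Olsen, Sat-PM→Baptiste.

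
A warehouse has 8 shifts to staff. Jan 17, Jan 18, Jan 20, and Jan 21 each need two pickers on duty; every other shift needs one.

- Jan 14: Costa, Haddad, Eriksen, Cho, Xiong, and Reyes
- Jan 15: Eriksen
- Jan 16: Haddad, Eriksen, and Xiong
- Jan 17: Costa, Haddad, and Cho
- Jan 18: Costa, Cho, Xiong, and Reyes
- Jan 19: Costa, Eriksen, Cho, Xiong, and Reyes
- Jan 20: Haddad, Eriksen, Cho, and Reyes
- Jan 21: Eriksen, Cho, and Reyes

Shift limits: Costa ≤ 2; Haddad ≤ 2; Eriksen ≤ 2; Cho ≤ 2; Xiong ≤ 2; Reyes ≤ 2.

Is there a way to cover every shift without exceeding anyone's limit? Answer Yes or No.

Yes

Jan 15 can only be covered by Eriksen, so that assignment is forced.
One valid schedule: Jan 14→Xiong, Jan 15→Eriksen, Jan 16→Haddad, Jan 17→Costa+Haddad, Jan 18→Xiong+Reyes, Jan 19→Costa, Jan 20→Cho+Reyes, Jan 21→Eriksen+Cho.
Loads: Costa 2/2, Haddad 2/2, Eriksen 2/2, Cho 2/2, Xiong 2/2, Reyes 2/2 — all within limits.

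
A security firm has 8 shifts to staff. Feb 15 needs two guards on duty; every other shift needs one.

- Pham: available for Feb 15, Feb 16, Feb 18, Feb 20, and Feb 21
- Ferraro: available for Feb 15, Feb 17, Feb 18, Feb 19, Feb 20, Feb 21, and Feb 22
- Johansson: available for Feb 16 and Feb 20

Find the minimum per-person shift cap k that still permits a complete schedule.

4

With 3 guards and 9 worker-slots to fill, someone must work at least ⌈9/3⌉ = 3 shifts, so k ≥ 3.
k = 3 fails: Shifts {Feb 15, Feb 17, Feb 19, Feb 22} need 5 worker-slots in total, but the guards available for any of those shifts (Pham and Ferraro) can supply at most 4 among them. So no valid schedule exists.
k = 4 works: Feb 15→Pham+Ferraro, Feb 16→Pham, Feb 17→Ferraro, Feb 18→Pham, Feb 19→Ferraro, Feb 20→Johansson, Feb 21→Pham, Feb 22→Ferraro.
Loads: Pham 4, Ferraro 4, Johansson 1 — all ≤ 4.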